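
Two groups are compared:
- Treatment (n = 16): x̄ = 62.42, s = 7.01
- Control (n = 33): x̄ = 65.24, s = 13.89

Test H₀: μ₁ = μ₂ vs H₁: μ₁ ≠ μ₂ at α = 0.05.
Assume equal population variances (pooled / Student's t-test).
Student's two-sample t-test (equal variances):
H₀: μ₁ = μ₂
H₁: μ₁ ≠ μ₂
df = n₁ + n₂ - 2 = 47
Pooled variance s_p² = [(n₁-1)s₁² + (n₂-1)s₂²] / (n₁ + n₂ - 2) = [(15)(7.01²) + (32)(13.89²)] / 47 = 147.0410
SE = √(s_p²(1/n₁ + 1/n₂)) = √(147.0410 × (1/16 + 1/33)) = 3.6940
t = (x̄₁ - x̄₂) / SE = (62.42 - 65.24) / 3.6940 = -2.82 / 3.6940 = -0.763
p-value = 0.4490

Since p-value > α = 0.05, we fail to reject H₀.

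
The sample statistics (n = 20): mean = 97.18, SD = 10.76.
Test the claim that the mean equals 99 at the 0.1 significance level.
One-sample t-test:
H₀: μ = 99
H₁: μ ≠ 99
df = n - 1 = 19
t = (x̄ - μ₀) / (s/√n) = (97.18 - 99) / (10.76/√20) = -0.756
p-value = 0.4587

Since p-value > α = 0.1, we fail to reject H₀.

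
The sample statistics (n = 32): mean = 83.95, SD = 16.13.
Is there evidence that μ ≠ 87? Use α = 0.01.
One-sample t-test:
H₀: μ = 87
H₁: μ ≠ 87
df = n - 1 = 31
t = (x̄ - μ₀) / (s/√n) = (83.95 - 87) / (16.13/√32) = -1.070
p-value = 0.2930

Since p-value > α = 0.01, we fail to reject H₀.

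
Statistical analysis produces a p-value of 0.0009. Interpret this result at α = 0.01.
Since p = 0.0009 < α = 0.01, reject H₀.
There is sufficient evidence to reject the null hypothesis; the result is statistically significant at the 0.01 level.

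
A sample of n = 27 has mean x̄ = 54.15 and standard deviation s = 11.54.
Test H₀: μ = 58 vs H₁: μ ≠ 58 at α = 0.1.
One-sample t-test:
H₀: μ = 58
H₁: μ ≠ 58
df = n - 1 = 26
t = (x̄ - μ₀) / (s/√n) = (54.15 - 58) / (11.54/√27) = -1.734
p-value = 0.0948

Since p-value < α = 0.1, we reject H₀.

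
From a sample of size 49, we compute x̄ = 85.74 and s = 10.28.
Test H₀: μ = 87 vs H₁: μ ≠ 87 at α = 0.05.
One-sample t-test:
H₀: μ = 87
H₁: μ ≠ 87
df = n - 1 = 48
t = (x̄ - μ₀) / (s/√n) = (85.74 - 87) / (10.28/√49) = -0.858
p-value = 0.3952

Since p-value > α = 0.05, we fail to reject H₀.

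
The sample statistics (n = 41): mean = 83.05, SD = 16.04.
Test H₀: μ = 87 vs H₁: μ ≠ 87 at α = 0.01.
One-sample t-test:
H₀: μ = 87
H₁: μ ≠ 87
df = n - 1 = 40
t = (x̄ - μ₀) / (s/√n) = (83.05 - 87) / (16.04/√41) = -1.577
p-value = 0.1227

Since p-value > α = 0.01, we fail to reject H₀.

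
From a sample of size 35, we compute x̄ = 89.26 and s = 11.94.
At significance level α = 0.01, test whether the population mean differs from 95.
One-sample t-test:
H₀: μ = 95
H₁: μ ≠ 95
df = n - 1 = 34
t = (x̄ - μ₀) / (s/√n) = (89.26 - 95) / (11.94/√35) = -2.844
p-value = 0.0075

Since p-value < α = 0.01, we reject H₀.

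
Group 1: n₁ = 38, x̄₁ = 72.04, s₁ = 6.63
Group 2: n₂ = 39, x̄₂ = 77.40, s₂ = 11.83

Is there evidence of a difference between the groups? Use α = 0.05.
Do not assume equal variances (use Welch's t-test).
Welch's two-sample t-test:
H₀: μ₁ = μ₂
H₁: μ₁ ≠ μ₂
s₁²/n₁ = 6.63²/38 = 1.1568,  s₂²/n₂ = 11.83²/39 = 3.5884
SE = √(s₁²/n₁ + s₂²/n₂) = √(1.1568 + 3.5884) = 2.1783
df (Welch-Satterthwaite) = (s₁²/n₁ + s₂²/n₂)² / [(s₁²/n₁)²/(n₁-1) + (s₂²/n₂)²/(n₂-1)] ≈ 60.04
t = (x̄₁ - x̄₂) / SE = (72.04 - 77.40) / 2.1783 = -5.36 / 2.1783 = -2.461
p-value = 0.0168

Since p-value < α = 0.05, we reject H₀.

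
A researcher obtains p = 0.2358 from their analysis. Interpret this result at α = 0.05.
Since p = 0.2358 > α = 0.05, fail to reject H₀.
There is insufficient evidence to reject the null hypothesis; the result is not statistically significant at the 0.05 level.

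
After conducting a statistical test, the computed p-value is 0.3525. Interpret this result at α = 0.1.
Since p = 0.3525 > α = 0.1, fail to reject H₀.
There is insufficient evidence to reject the null hypothesis; the result is not statistically significant at the 0.1 level.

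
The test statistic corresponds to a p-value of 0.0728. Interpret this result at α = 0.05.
Since p = 0.0728 > α = 0.05, fail to reject H₀.
There is insufficient evidence to reject the null hypothesis; the result is not statistically significant at the 0.05 level.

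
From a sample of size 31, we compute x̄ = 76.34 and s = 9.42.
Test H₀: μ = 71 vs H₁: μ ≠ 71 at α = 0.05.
One-sample t-test:
H₀: μ = 71
H₁: μ ≠ 71
df = n - 1 = 30
t = (x̄ - μ₀) / (s/√n) = (76.34 - 71) / (9.42/√31) = 3.156
p-value = 0.0036

Since p-value < α = 0.05, we reject H₀.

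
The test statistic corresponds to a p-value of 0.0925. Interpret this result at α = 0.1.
Since p = 0.0925 < α = 0.1, reject H₀.
There is sufficient evidence to reject the null hypothesis; the result is statistically significant at the 0.1 level.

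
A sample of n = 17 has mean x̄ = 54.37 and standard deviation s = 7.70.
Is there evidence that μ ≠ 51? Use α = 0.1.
One-sample t-test:
H₀: μ = 51
H₁: μ ≠ 51
df = n - 1 = 16
t = (x̄ - μ₀) / (s/√n) = (54.37 - 51) / (7.70/√17) = 1.805
p-value = 0.0900

Since p-value < α = 0.1, we reject H₀.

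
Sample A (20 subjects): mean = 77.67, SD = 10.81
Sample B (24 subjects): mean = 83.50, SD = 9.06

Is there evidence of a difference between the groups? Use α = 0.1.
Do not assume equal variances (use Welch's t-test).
Welch's two-sample t-test:
H₀: μ₁ = μ₂
H₁: μ₁ ≠ μ₂
s₁²/n₁ = 10.81²/20 = 5.8428,  s₂²/n₂ = 9.06²/24 = 3.4202
SE = √(s₁²/n₁ + s₂²/n₂) = √(5.8428 + 3.4202) = 3.0435
df (Welch-Satterthwaite) = (s₁²/n₁ + s₂²/n₂)² / [(s₁²/n₁)²/(n₁-1) + (s₂²/n₂)²/(n₂-1)] ≈ 37.22
t = (x̄₁ - x̄₂) / SE = (77.67 - 83.50) / 3.0435 = -5.83 / 3.0435 = -1.916
p-value = 0.0631

Since p-value < α = 0.1, we reject H₀.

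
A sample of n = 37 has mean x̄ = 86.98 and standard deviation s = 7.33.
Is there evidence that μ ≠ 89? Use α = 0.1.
One-sample t-test:
H₀: μ = 89
H₁: μ ≠ 89
df = n - 1 = 36
t = (x̄ - μ₀) / (s/√n) = (86.98 - 89) / (7.33/√37) = -1.676
p-value = 0.1023

Since p-value > α = 0.1, we fail to reject H₀.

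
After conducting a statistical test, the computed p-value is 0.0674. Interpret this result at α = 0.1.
Since p = 0.0674 < α = 0.1, reject H₀.
There is sufficient evidence to reject the null hypothesis; the result is statistically significant at the 0.1 level.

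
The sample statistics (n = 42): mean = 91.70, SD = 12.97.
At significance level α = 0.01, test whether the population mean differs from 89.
One-sample t-test:
H₀: μ = 89
H₁: μ ≠ 89
df = n - 1 = 41
t = (x̄ - μ₀) / (s/√n) = (91.70 - 89) / (12.97/√42) = 1.349
p-value = 0.1847

Since p-value > α = 0.01, we fail to reject H₀.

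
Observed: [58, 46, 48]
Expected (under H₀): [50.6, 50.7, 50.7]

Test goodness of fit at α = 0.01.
Chi-square goodness of fit test:
H₀: observed counts match expected distribution
H₁: observed counts differ from expected distribution
df = k - 1 = 2
χ² = Σ(O - E)²/E
   = (58 - 50.6)²/50.6 + (46 - 50.7)²/50.7 + (48 - 50.7)²/50.7
   = 1.082 + 0.436 + 0.144
   = 1.66
p-value = 0.4357

Since p-value > α = 0.01, we fail to reject H₀.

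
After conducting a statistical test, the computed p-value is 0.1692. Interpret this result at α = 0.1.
Since p = 0.1692 > α = 0.1, fail to reject H₀.
There is insufficient evidence to reject the null hypothesis; the result is not statistically significant at the 0.1 level.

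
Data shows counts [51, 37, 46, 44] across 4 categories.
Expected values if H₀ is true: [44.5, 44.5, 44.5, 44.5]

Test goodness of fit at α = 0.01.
Chi-square goodness of fit test:
H₀: observed counts match expected distribution
H₁: observed counts differ from expected distribution
df = k - 1 = 3
χ² = Σ(O - E)²/E
   = (51 - 44.5)²/44.5 + (37 - 44.5)²/44.5 + (46 - 44.5)²/44.5 + (44 - 44.5)²/44.5
   = 0.949 + 1.264 + 0.051 + 0.006
   = 2.27
p-value = 0.5184

Since p-value > α = 0.01, we fail to reject H₀.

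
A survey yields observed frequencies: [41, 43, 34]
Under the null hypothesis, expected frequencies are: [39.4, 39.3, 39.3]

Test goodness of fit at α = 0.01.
Chi-square goodness of fit test:
H₀: observed counts match expected distribution
H₁: observed counts differ from expected distribution
df = k - 1 = 2
χ² = Σ(O - E)²/E
   = (41 - 39.4)²/39.4 + (43 - 39.3)²/39.3 + (34 - 39.3)²/39.3
   = 0.065 + 0.348 + 0.715
   = 1.13
p-value = 0.5689

Since p-value > α = 0.01, we fail to reject H₀.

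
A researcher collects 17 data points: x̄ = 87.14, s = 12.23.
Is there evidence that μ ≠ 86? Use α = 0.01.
One-sample t-test:
H₀: μ = 86
H₁: μ ≠ 86
df = n - 1 = 16
t = (x̄ - μ₀) / (s/√n) = (87.14 - 86) / (12.23/√17) = 0.384
p-value = 0.7058

Since p-value > α = 0.01, we fail to reject H₀.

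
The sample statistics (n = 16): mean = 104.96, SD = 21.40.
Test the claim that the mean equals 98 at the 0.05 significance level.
One-sample t-test:
H₀: μ = 98
H₁: μ ≠ 98
df = n - 1 = 15
t = (x̄ - μ₀) / (s/√n) = (104.96 - 98) / (21.40/√16) = 1.301
p-value = 0.2129

Since p-value > α = 0.05, we fail to reject H₀.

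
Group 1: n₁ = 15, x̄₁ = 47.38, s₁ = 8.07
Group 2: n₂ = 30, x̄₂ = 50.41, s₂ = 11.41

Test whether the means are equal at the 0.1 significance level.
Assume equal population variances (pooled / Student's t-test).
Student's two-sample t-test (equal variances):
H₀: μ₁ = μ₂
H₁: μ₁ ≠ μ₂
df = n₁ + n₂ - 2 = 43
Pooled variance s_p² = [(n₁-1)s₁² + (n₂-1)s₂²] / (n₁ + n₂ - 2) = [(14)(8.07²) + (29)(11.41²)] / 43 = 109.0047
SE = √(s_p²(1/n₁ + 1/n₂)) = √(109.0047 × (1/15 + 1/30)) = 3.3016
t = (x̄₁ - x̄₂) / SE = (47.38 - 50.41) / 3.3016 = -3.03 / 3.3016 = -0.918
p-value = 0.3639

Since p-value > α = 0.1, we fail to reject H₀.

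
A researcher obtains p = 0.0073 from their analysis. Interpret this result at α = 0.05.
Since p = 0.0073 < α = 0.05, reject H₀.
There is sufficient evidence to reject the null hypothesis; the result is statistically significant at the 0.05 level.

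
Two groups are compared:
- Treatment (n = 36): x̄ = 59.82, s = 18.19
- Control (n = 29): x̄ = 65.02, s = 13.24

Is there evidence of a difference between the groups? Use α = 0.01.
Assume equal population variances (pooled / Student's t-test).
Student's two-sample t-test (equal variances):
H₀: μ₁ = μ₂
H₁: μ₁ ≠ μ₂
df = n₁ + n₂ - 2 = 63
Pooled variance s_p² = [(n₁-1)s₁² + (n₂-1)s₂²] / (n₁ + n₂ - 2) = [(35)(18.19²) + (28)(13.24²)] / 63 = 261.7301
SE = √(s_p²(1/n₁ + 1/n₂)) = √(261.7301 × (1/36 + 1/29)) = 4.0368
t = (x̄₁ - x̄₂) / SE = (59.82 - 65.02) / 4.0368 = -5.20 / 4.0368 = -1.288
p-value = 0.2024

Since p-value > α = 0.01, we fail to reject H₀.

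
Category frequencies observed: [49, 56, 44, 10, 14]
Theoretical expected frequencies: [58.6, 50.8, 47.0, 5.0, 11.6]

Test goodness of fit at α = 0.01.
Chi-square goodness of fit test:
H₀: observed counts match expected distribution
H₁: observed counts differ from expected distribution
df = k - 1 = 4
χ² = Σ(O - E)²/E
   = (49 - 58.6)²/58.6 + (56 - 50.8)²/50.8 + (44 - 47.0)²/47.0 + (10 - 5.0)²/5.0 + (14 - 11.6)²/11.6
   = 1.573 + 0.532 + 0.191 + 5.000 + 0.497
   = 7.79
p-value = 0.0995

Since p-value > α = 0.01, we fail to reject H₀.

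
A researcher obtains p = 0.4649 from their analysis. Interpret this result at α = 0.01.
Since p = 0.4649 > α = 0.01, fail to reject H₀.
There is insufficient evidence to reject the null hypothesis; the result is not statistically significant at the 0.01 level.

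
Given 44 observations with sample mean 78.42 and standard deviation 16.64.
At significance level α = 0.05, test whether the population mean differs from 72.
One-sample t-test:
H₀: μ = 72
H₁: μ ≠ 72
df = n - 1 = 43
t = (x̄ - μ₀) / (s/√n) = (78.42 - 72) / (16.64/√44) = 2.559
p-value = 0.0141

Since p-value < α = 0.05, we reject H₀.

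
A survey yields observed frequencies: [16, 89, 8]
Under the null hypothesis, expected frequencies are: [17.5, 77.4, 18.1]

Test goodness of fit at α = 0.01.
Chi-square goodness of fit test:
H₀: observed counts match expected distribution
H₁: observed counts differ from expected distribution
df = k - 1 = 2
χ² = Σ(O - E)²/E
   = (16 - 17.5)²/17.5 + (89 - 77.4)²/77.4 + (8 - 18.1)²/18.1
   = 0.129 + 1.739 + 5.636
   = 7.50
p-value = 0.0235

Since p-value > α = 0.01, we fail to reject H₀.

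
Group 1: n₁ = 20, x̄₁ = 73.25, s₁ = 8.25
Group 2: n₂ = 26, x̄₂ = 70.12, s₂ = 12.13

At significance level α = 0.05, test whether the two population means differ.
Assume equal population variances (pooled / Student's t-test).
Student's two-sample t-test (equal variances):
H₀: μ₁ = μ₂
H₁: μ₁ ≠ μ₂
df = n₁ + n₂ - 2 = 44
Pooled variance s_p² = [(n₁-1)s₁² + (n₂-1)s₂²] / (n₁ + n₂ - 2) = [(19)(8.25²) + (25)(12.13²)] / 44 = 112.9911
SE = √(s_p²(1/n₁ + 1/n₂)) = √(112.9911 × (1/20 + 1/26)) = 3.1615
t = (x̄₁ - x̄₂) / SE = (73.25 - 70.12) / 3.1615 = 3.13 / 3.1615 = 0.990
p-value = 0.3276

Since p-value > α = 0.05, we fail to reject H₀.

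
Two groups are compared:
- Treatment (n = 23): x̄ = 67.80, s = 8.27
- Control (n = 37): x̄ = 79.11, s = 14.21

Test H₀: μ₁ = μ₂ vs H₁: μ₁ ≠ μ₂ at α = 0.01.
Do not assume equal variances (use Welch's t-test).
Welch's two-sample t-test:
H₀: μ₁ = μ₂
H₁: μ₁ ≠ μ₂
s₁²/n₁ = 8.27²/23 = 2.9736,  s₂²/n₂ = 14.21²/37 = 5.4574
SE = √(s₁²/n₁ + s₂²/n₂) = √(2.9736 + 5.4574) = 2.9036
df (Welch-Satterthwaite) = (s₁²/n₁ + s₂²/n₂)² / [(s₁²/n₁)²/(n₁-1) + (s₂²/n₂)²/(n₂-1)] ≈ 57.83
t = (x̄₁ - x̄₂) / SE = (67.80 - 79.11) / 2.9036 = -11.31 / 2.9036 = -3.895
p-value = 0.0003

Since p-value < α = 0.01, we reject H₀.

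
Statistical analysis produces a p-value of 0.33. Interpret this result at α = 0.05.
Since p = 0.33 > α = 0.05, fail to reject H₀.
There is insufficient evidence to reject the null hypothesis; the result is not statistically significant at the 0.05 level.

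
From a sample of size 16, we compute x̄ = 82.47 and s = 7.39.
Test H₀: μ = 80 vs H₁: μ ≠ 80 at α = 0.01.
One-sample t-test:
H₀: μ = 80
H₁: μ ≠ 80
df = n - 1 = 15
t = (x̄ - μ₀) / (s/√n) = (82.47 - 80) / (7.39/√16) = 1.337
p-value = 0.2012

Since p-value > α = 0.01, we fail to reject H₀.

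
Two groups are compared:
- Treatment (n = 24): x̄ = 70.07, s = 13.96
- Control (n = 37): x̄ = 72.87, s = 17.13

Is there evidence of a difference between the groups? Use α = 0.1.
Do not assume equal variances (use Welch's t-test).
Welch's two-sample t-test:
H₀: μ₁ = μ₂
H₁: μ₁ ≠ μ₂
s₁²/n₁ = 13.96²/24 = 8.1201,  s₂²/n₂ = 17.13²/37 = 7.9307
SE = √(s₁²/n₁ + s₂²/n₂) = √(8.1201 + 7.9307) = 4.0063
df (Welch-Satterthwaite) = (s₁²/n₁ + s₂²/n₂)² / [(s₁²/n₁)²/(n₁-1) + (s₂²/n₂)²/(n₂-1)] ≈ 55.84
t = (x̄₁ - x̄₂) / SE = (70.07 - 72.87) / 4.0063 = -2.80 / 4.0063 = -0.699
p-value = 0.4875

Since p-value > α = 0.1, we fail to reject H₀.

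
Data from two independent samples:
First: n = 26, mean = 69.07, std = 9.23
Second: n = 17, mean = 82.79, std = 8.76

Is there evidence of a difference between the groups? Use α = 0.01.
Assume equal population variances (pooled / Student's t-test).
Student's two-sample t-test (equal variances):
H₀: μ₁ = μ₂
H₁: μ₁ ≠ μ₂
df = n₁ + n₂ - 2 = 41
Pooled variance s_p² = [(n₁-1)s₁² + (n₂-1)s₂²] / (n₁ + n₂ - 2) = [(25)(9.23²) + (16)(8.76²)] / 41 = 81.8933
SE = √(s_p²(1/n₁ + 1/n₂)) = √(81.8933 × (1/26 + 1/17)) = 2.8226
t = (x̄₁ - x̄₂) / SE = (69.07 - 82.79) / 2.8226 = -13.72 / 2.8226 = -4.861
p-value < 0.0001

Since p-value < α = 0.01, we reject H₀.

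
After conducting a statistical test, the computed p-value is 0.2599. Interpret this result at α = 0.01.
Since p = 0.2599 > α = 0.01, fail to reject H₀.
There is insufficient evidence to reject the null hypothesis; the result is not statistically significant at the 0.01 level.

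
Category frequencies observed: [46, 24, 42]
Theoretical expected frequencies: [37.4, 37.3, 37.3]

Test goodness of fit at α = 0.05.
Chi-square goodness of fit test:
H₀: observed counts match expected distribution
H₁: observed counts differ from expected distribution
df = k - 1 = 2
χ² = Σ(O - E)²/E
   = (46 - 37.4)²/37.4 + (24 - 37.3)²/37.3 + (42 - 37.3)²/37.3
   = 1.978 + 4.742 + 0.592
   = 7.31
p-value = 0.0258

Since p-value < α = 0.05, we reject H₀.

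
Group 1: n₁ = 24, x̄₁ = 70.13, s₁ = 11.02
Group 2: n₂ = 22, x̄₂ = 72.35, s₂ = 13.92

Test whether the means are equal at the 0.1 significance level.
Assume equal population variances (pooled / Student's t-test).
Student's two-sample t-test (equal variances):
H₀: μ₁ = μ₂
H₁: μ₁ ≠ μ₂
df = n₁ + n₂ - 2 = 44
Pooled variance s_p² = [(n₁-1)s₁² + (n₂-1)s₂²] / (n₁ + n₂ - 2) = [(23)(11.02²) + (21)(13.92²)] / 44 = 155.9596
SE = √(s_p²(1/n₁ + 1/n₂)) = √(155.9596 × (1/24 + 1/22)) = 3.6861
t = (x̄₁ - x̄₂) / SE = (70.13 - 72.35) / 3.6861 = -2.22 / 3.6861 = -0.602
p-value = 0.5501

Since p-value > α = 0.1, we fail to reject H₀.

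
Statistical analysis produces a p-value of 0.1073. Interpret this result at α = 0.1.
Since p = 0.1073 > α = 0.1, fail to reject H₀.
There is insufficient evidence to reject the null hypothesis; the result is not statistically significant at the 0.1 level.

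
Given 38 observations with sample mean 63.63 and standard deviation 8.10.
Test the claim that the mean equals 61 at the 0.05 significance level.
One-sample t-test:
H₀: μ = 61
H₁: μ ≠ 61
df = n - 1 = 37
t = (x̄ - μ₀) / (s/√n) = (63.63 - 61) / (8.10/√38) = 2.002
p-value = 0.0527

Since p-value > α = 0.05, we fail to reject H₀.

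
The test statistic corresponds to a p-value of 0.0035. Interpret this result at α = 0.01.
Since p = 0.0035 < α = 0.01, reject H₀.
There is sufficient evidence to reject the null hypothesis; the result is statistically significant at the 0.01 level.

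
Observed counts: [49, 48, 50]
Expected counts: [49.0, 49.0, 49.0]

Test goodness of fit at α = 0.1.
Chi-square goodness of fit test:
H₀: observed counts match expected distribution
H₁: observed counts differ from expected distribution
df = k - 1 = 2
χ² = Σ(O - E)²/E
   = (49 - 49.0)²/49.0 + (48 - 49.0)²/49.0 + (50 - 49.0)²/49.0
   = 0.000 + 0.020 + 0.020
   = 0.04
p-value = 0.9798

Since p-value > α = 0.1, we fail to reject H₀.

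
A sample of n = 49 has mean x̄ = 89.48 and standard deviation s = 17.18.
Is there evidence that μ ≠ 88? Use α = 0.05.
One-sample t-test:
H₀: μ = 88
H₁: μ ≠ 88
df = n - 1 = 48
t = (x̄ - μ₀) / (s/√n) = (89.48 - 88) / (17.18/√49) = 0.603
p-value = 0.5493

Since p-value > α = 0.05, we fail to reject H₀.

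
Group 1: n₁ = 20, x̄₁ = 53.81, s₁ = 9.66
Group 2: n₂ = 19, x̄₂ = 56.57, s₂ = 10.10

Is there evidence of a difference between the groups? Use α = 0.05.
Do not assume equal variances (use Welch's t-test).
Welch's two-sample t-test:
H₀: μ₁ = μ₂
H₁: μ₁ ≠ μ₂
s₁²/n₁ = 9.66²/20 = 4.6658,  s₂²/n₂ = 10.10²/19 = 5.3689
SE = √(s₁²/n₁ + s₂²/n₂) = √(4.6658 + 5.3689) = 3.1678
df (Welch-Satterthwaite) = (s₁²/n₁ + s₂²/n₂)² / [(s₁²/n₁)²/(n₁-1) + (s₂²/n₂)²/(n₂-1)] ≈ 36.65
t = (x̄₁ - x̄₂) / SE = (53.81 - 56.57) / 3.1678 = -2.76 / 3.1678 = -0.871
p-value = 0.3893

Since p-value > α = 0.05, we fail to reject H₀.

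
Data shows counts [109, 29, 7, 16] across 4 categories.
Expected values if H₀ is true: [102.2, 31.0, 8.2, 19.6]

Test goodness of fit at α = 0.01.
Chi-square goodness of fit test:
H₀: observed counts match expected distribution
H₁: observed counts differ from expected distribution
df = k - 1 = 3
χ² = Σ(O - E)²/E
   = (109 - 102.2)²/102.2 + (29 - 31.0)²/31.0 + (7 - 8.2)²/8.2 + (16 - 19.6)²/19.6
   = 0.452 + 0.129 + 0.176 + 0.661
   = 1.42
p-value = 0.7012

Since p-value > α = 0.01, we fail to reject H₀.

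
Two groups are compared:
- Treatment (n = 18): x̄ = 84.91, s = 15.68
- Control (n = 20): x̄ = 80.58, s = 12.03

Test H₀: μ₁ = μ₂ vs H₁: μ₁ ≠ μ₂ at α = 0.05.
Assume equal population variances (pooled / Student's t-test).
Student's two-sample t-test (equal variances):
H₀: μ₁ = μ₂
H₁: μ₁ ≠ μ₂
df = n₁ + n₂ - 2 = 36
Pooled variance s_p² = [(n₁-1)s₁² + (n₂-1)s₂²] / (n₁ + n₂ - 2) = [(17)(15.68²) + (19)(12.03²)] / 36 = 192.4822
SE = √(s_p²(1/n₁ + 1/n₂)) = √(192.4822 × (1/18 + 1/20)) = 4.5075
t = (x̄₁ - x̄₂) / SE = (84.91 - 80.58) / 4.5075 = 4.33 / 4.5075 = 0.961
p-value = 0.3432

Since p-value > α = 0.05, we fail to reject H₀.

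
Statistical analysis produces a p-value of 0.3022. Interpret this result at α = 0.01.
Since p = 0.3022 > α = 0.01, fail to reject H₀.
There is insufficient evidence to reject the null hypothesis; the result is not statistically significant at the 0.01 level.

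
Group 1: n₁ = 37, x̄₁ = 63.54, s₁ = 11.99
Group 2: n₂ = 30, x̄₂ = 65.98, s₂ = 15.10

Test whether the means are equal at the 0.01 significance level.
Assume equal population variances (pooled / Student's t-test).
Student's two-sample t-test (equal variances):
H₀: μ₁ = μ₂
H₁: μ₁ ≠ μ₂
df = n₁ + n₂ - 2 = 65
Pooled variance s_p² = [(n₁-1)s₁² + (n₂-1)s₂²] / (n₁ + n₂ - 2) = [(36)(11.99²) + (29)(15.10²)] / 65 = 181.3485
SE = √(s_p²(1/n₁ + 1/n₂)) = √(181.3485 × (1/37 + 1/30)) = 3.3085
t = (x̄₁ - x̄₂) / SE = (63.54 - 65.98) / 3.3085 = -2.44 / 3.3085 = -0.737
p-value = 0.4635

Since p-value > α = 0.01, we fail to reject H₀.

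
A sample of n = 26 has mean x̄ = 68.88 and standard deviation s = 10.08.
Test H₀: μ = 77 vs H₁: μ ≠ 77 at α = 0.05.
One-sample t-test:
H₀: μ = 77
H₁: μ ≠ 77
df = n - 1 = 25
t = (x̄ - μ₀) / (s/√n) = (68.88 - 77) / (10.08/√26) = -4.108
p-value = 0.0004

Since p-value < α = 0.05, we reject H₀.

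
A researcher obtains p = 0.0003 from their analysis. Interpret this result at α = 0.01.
Since p = 0.0003 < α = 0.01, reject H₀.
There is sufficient evidence to reject the null hypothesis; the result is statistically significant at the 0.01 level.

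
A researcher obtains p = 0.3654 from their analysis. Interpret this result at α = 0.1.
Since p = 0.3654 > α = 0.1, fail to reject H₀.
There is insufficient evidence to reject the null hypothesis; the result is not statistically significant at the 0.1 level.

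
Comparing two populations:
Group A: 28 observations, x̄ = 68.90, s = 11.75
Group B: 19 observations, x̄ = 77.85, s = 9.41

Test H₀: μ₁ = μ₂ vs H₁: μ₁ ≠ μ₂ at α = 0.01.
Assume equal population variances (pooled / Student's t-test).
Student's two-sample t-test (equal variances):
H₀: μ₁ = μ₂
H₁: μ₁ ≠ μ₂
df = n₁ + n₂ - 2 = 45
Pooled variance s_p² = [(n₁-1)s₁² + (n₂-1)s₂²] / (n₁ + n₂ - 2) = [(27)(11.75²) + (18)(9.41²)] / 45 = 118.2567
SE = √(s_p²(1/n₁ + 1/n₂)) = √(118.2567 × (1/28 + 1/19)) = 3.2323
t = (x̄₁ - x̄₂) / SE = (68.90 - 77.85) / 3.2323 = -8.95 / 3.2323 = -2.769
p-value = 0.0081

Since p-value < α = 0.01, we reject H₀.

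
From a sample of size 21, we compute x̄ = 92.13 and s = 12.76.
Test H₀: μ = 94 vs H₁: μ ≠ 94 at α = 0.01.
One-sample t-test:
H₀: μ = 94
H₁: μ ≠ 94
df = n - 1 = 20
t = (x̄ - μ₀) / (s/√n) = (92.13 - 94) / (12.76/√21) = -0.672
p-value = 0.5095

Since p-value > α = 0.01, we fail to reject H₀.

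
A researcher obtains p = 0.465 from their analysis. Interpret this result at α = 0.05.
Since p = 0.465 > α = 0.05, fail to reject H₀.
There is insufficient evidence to reject the null hypothesis; the result is not statistically significant at the 0.05 level.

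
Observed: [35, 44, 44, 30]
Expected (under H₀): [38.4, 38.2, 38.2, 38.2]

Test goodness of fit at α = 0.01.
Chi-square goodness of fit test:
H₀: observed counts match expected distribution
H₁: observed counts differ from expected distribution
df = k - 1 = 3
χ² = Σ(O - E)²/E
   = (35 - 38.4)²/38.4 + (44 - 38.2)²/38.2 + (44 - 38.2)²/38.2 + (30 - 38.2)²/38.2
   = 0.301 + 0.881 + 0.881 + 1.760
   = 3.82
p-value = 0.2813

Since p-value > α = 0.01, we fail to reject H₀.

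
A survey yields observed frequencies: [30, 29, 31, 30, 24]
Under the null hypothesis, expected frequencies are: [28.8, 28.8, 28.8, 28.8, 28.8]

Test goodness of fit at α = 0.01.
Chi-square goodness of fit test:
H₀: observed counts match expected distribution
H₁: observed counts differ from expected distribution
df = k - 1 = 4
χ² = Σ(O - E)²/E
   = (30 - 28.8)²/28.8 + (29 - 28.8)²/28.8 + (31 - 28.8)²/28.8 + (30 - 28.8)²/28.8 + (24 - 28.8)²/28.8
   = 0.050 + 0.001 + 0.168 + 0.050 + 0.800
   = 1.07
p-value = 0.8991

Since p-value > α = 0.01, we fail to reject H₀.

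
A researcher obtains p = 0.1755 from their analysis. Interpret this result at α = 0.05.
Since p = 0.1755 > α = 0.05, fail to reject H₀.
There is insufficient evidence to reject the null hypothesis; the result is not statistically significant at the 0.05 level.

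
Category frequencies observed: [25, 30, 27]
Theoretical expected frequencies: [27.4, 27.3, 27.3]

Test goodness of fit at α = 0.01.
Chi-square goodness of fit test:
H₀: observed counts match expected distribution
H₁: observed counts differ from expected distribution
df = k - 1 = 2
χ² = Σ(O - E)²/E
   = (25 - 27.4)²/27.4 + (30 - 27.3)²/27.3 + (27 - 27.3)²/27.3
   = 0.210 + 0.267 + 0.003
   = 0.48
p-value = 0.7864

Since p-value > α = 0.01, we fail to reject H₀.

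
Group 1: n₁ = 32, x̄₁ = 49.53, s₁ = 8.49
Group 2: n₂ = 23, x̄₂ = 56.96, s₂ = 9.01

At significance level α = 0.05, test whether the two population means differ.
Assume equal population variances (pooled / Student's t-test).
Student's two-sample t-test (equal variances):
H₀: μ₁ = μ₂
H₁: μ₁ ≠ μ₂
df = n₁ + n₂ - 2 = 53
Pooled variance s_p² = [(n₁-1)s₁² + (n₂-1)s₂²] / (n₁ + n₂ - 2) = [(31)(8.49²) + (22)(9.01²)] / 53 = 75.8575
SE = √(s_p²(1/n₁ + 1/n₂)) = √(75.8575 × (1/32 + 1/23)) = 2.3809
t = (x̄₁ - x̄₂) / SE = (49.53 - 56.96) / 2.3809 = -7.43 / 2.3809 = -3.121
p-value = 0.0029

Since p-value < α = 0.05, we reject H₀.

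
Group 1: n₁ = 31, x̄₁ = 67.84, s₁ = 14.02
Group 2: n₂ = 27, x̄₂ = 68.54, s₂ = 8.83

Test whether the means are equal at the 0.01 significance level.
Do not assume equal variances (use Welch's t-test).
Welch's two-sample t-test:
H₀: μ₁ = μ₂
H₁: μ₁ ≠ μ₂
s₁²/n₁ = 14.02²/31 = 6.3407,  s₂²/n₂ = 8.83²/27 = 2.8877
SE = √(s₁²/n₁ + s₂²/n₂) = √(6.3407 + 2.8877) = 3.0378
df (Welch-Satterthwaite) = (s₁²/n₁ + s₂²/n₂)² / [(s₁²/n₁)²/(n₁-1) + (s₂²/n₂)²/(n₂-1)] ≈ 51.28
t = (x̄₁ - x̄₂) / SE = (67.84 - 68.54) / 3.0378 = -0.70 / 3.0378 = -0.230
p-value = 0.8187

Since p-value > α = 0.01, we fail to reject H₀.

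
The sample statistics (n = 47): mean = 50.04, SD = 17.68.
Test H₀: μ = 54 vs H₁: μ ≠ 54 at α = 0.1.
One-sample t-test:
H₀: μ = 54
H₁: μ ≠ 54
df = n - 1 = 46
t = (x̄ - μ₀) / (s/√n) = (50.04 - 54) / (17.68/√47) = -1.536
p-value = 0.1315

Since p-value > α = 0.1, we fail to reject H₀.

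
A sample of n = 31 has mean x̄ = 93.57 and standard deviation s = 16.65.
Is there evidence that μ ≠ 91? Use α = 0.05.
One-sample t-test:
H₀: μ = 91
H₁: μ ≠ 91
df = n - 1 = 30
t = (x̄ - μ₀) / (s/√n) = (93.57 - 91) / (16.65/√31) = 0.859
p-value = 0.3969

Since p-value > α = 0.05, we fail to reject H₀.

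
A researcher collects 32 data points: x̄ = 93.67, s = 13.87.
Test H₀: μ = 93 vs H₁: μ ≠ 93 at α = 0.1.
One-sample t-test:
H₀: μ = 93
H₁: μ ≠ 93
df = n - 1 = 31
t = (x̄ - μ₀) / (s/√n) = (93.67 - 93) / (13.87/√32) = 0.273
p-value = 0.7865

Since p-value > α = 0.1, we fail to reject H₀.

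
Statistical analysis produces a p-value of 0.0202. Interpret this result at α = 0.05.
Since p = 0.0202 < α = 0.05, reject H₀.
There is sufficient evidence to reject the null hypothesis; the result is statistically significant at the 0.05 level.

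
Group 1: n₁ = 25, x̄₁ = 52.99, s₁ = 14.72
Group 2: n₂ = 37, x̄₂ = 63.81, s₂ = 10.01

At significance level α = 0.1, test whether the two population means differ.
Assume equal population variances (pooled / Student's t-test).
Student's two-sample t-test (equal variances):
H₀: μ₁ = μ₂
H₁: μ₁ ≠ μ₂
df = n₁ + n₂ - 2 = 60
Pooled variance s_p² = [(n₁-1)s₁² + (n₂-1)s₂²] / (n₁ + n₂ - 2) = [(24)(14.72²) + (36)(10.01²)] / 60 = 146.7914
SE = √(s_p²(1/n₁ + 1/n₂)) = √(146.7914 × (1/25 + 1/37)) = 3.1367
t = (x̄₁ - x̄₂) / SE = (52.99 - 63.81) / 3.1367 = -10.82 / 3.1367 = -3.449
p-value = 0.0010

Since p-value < α = 0.1, we reject H₀.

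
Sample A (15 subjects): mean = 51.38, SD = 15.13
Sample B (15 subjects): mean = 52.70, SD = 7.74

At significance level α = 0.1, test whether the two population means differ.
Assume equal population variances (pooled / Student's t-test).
Student's two-sample t-test (equal variances):
H₀: μ₁ = μ₂
H₁: μ₁ ≠ μ₂
df = n₁ + n₂ - 2 = 28
Pooled variance s_p² = [(n₁-1)s₁² + (n₂-1)s₂²] / (n₁ + n₂ - 2) = [(14)(15.13²) + (14)(7.74²)] / 28 = 144.4123
SE = √(s_p²(1/n₁ + 1/n₂)) = √(144.4123 × (1/15 + 1/15)) = 4.3880
t = (x̄₁ - x̄₂) / SE = (51.38 - 52.70) / 4.3880 = -1.32 / 4.3880 = -0.301
p-value = 0.7658

Since p-value > α = 0.1, we fail to reject H₀.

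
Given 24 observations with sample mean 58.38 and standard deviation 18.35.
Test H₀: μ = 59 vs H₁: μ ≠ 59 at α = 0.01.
One-sample t-test:
H₀: μ = 59
H₁: μ ≠ 59
df = n - 1 = 23
t = (x̄ - μ₀) / (s/√n) = (58.38 - 59) / (18.35/√24) = -0.166
p-value = 0.8700

Since p-value > α = 0.01, we fail to reject H₀.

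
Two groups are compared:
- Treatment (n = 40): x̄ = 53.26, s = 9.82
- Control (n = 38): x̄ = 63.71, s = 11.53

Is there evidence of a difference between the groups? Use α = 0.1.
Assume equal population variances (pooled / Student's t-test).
Student's two-sample t-test (equal variances):
H₀: μ₁ = μ₂
H₁: μ₁ ≠ μ₂
df = n₁ + n₂ - 2 = 76
Pooled variance s_p² = [(n₁-1)s₁² + (n₂-1)s₂²] / (n₁ + n₂ - 2) = [(39)(9.82²) + (37)(11.53²)] / 76 = 114.2063
SE = √(s_p²(1/n₁ + 1/n₂)) = √(114.2063 × (1/40 + 1/38)) = 2.4209
t = (x̄₁ - x̄₂) / SE = (53.26 - 63.71) / 2.4209 = -10.45 / 2.4209 = -4.317
p-value < 0.0001

Since p-value < α = 0.1, we reject H₀.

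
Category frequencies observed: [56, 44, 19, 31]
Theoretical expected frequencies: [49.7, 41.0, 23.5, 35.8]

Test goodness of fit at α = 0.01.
Chi-square goodness of fit test:
H₀: observed counts match expected distribution
H₁: observed counts differ from expected distribution
df = k - 1 = 3
χ² = Σ(O - E)²/E
   = (56 - 49.7)²/49.7 + (44 - 41.0)²/41.0 + (19 - 23.5)²/23.5 + (31 - 35.8)²/35.8
   = 0.799 + 0.220 + 0.862 + 0.644
   = 2.52
p-value = 0.4711

Since p-value > α = 0.01, we fail to reject H₀.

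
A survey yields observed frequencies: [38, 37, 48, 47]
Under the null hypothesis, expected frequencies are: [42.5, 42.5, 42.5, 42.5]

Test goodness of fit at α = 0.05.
Chi-square goodness of fit test:
H₀: observed counts match expected distribution
H₁: observed counts differ from expected distribution
df = k - 1 = 3
χ² = Σ(O - E)²/E
   = (38 - 42.5)²/42.5 + (37 - 42.5)²/42.5 + (48 - 42.5)²/42.5 + (47 - 42.5)²/42.5
   = 0.476 + 0.712 + 0.712 + 0.476
   = 2.38
p-value = 0.4980

Since p-value > α = 0.05, we fail to reject H₀.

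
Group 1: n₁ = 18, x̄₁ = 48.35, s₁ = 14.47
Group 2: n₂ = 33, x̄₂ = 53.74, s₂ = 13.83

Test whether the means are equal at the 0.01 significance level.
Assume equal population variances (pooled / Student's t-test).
Student's two-sample t-test (equal variances):
H₀: μ₁ = μ₂
H₁: μ₁ ≠ μ₂
df = n₁ + n₂ - 2 = 49
Pooled variance s_p² = [(n₁-1)s₁² + (n₂-1)s₂²] / (n₁ + n₂ - 2) = [(17)(14.47²) + (32)(13.83²)] / 49 = 197.5527
SE = √(s_p²(1/n₁ + 1/n₂)) = √(197.5527 × (1/18 + 1/33)) = 4.1184
t = (x̄₁ - x̄₂) / SE = (48.35 - 53.74) / 4.1184 = -5.39 / 4.1184 = -1.309
p-value = 0.1967

Since p-value > α = 0.01, we fail to reject H₀.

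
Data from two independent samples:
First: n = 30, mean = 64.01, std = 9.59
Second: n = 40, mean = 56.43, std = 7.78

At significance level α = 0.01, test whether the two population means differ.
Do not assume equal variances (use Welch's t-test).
Welch's two-sample t-test:
H₀: μ₁ = μ₂
H₁: μ₁ ≠ μ₂
s₁²/n₁ = 9.59²/30 = 3.0656,  s₂²/n₂ = 7.78²/40 = 1.5132
SE = √(s₁²/n₁ + s₂²/n₂) = √(3.0656 + 1.5132) = 2.1398
df (Welch-Satterthwaite) = (s₁²/n₁ + s₂²/n₂)² / [(s₁²/n₁)²/(n₁-1) + (s₂²/n₂)²/(n₂-1)] ≈ 54.77
t = (x̄₁ - x̄₂) / SE = (64.01 - 56.43) / 2.1398 = 7.58 / 2.1398 = 3.542
p-value = 0.0008

Since p-value < α = 0.01, we reject H₀.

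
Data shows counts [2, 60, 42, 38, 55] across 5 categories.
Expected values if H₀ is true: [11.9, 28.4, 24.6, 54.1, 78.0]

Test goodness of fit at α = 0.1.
Chi-square goodness of fit test:
H₀: observed counts match expected distribution
H₁: observed counts differ from expected distribution
df = k - 1 = 4
χ² = Σ(O - E)²/E
   = (2 - 11.9)²/11.9 + (60 - 28.4)²/28.4 + (42 - 24.6)²/24.6 + (38 - 54.1)²/54.1 + (55 - 78.0)²/78.0
   = 8.236 + 35.161 + 12.307 + 4.791 + 6.782
   = 67.28
p-value < 0.0001

Since p-value < α = 0.1, we reject H₀.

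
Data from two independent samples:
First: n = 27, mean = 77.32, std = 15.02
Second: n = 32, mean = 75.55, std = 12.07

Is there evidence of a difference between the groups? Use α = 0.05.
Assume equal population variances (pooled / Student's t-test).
Student's two-sample t-test (equal variances):
H₀: μ₁ = μ₂
H₁: μ₁ ≠ μ₂
df = n₁ + n₂ - 2 = 57
Pooled variance s_p² = [(n₁-1)s₁² + (n₂-1)s₂²] / (n₁ + n₂ - 2) = [(26)(15.02²) + (31)(12.07²)] / 57 = 182.1376
SE = √(s_p²(1/n₁ + 1/n₂)) = √(182.1376 × (1/27 + 1/32)) = 3.5267
t = (x̄₁ - x̄₂) / SE = (77.32 - 75.55) / 3.5267 = 1.77 / 3.5267 = 0.502
p-value = 0.6177

Since p-value > α = 0.05, we fail to reject H₀.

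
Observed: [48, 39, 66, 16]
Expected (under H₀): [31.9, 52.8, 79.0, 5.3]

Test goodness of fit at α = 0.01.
Chi-square goodness of fit test:
H₀: observed counts match expected distribution
H₁: observed counts differ from expected distribution
df = k - 1 = 3
χ² = Σ(O - E)²/E
   = (48 - 31.9)²/31.9 + (39 - 52.8)²/52.8 + (66 - 79.0)²/79.0 + (16 - 5.3)²/5.3
   = 8.126 + 3.607 + 2.139 + 21.602
   = 35.47
p-value < 0.0001

Since p-value < α = 0.01, we reject H₀.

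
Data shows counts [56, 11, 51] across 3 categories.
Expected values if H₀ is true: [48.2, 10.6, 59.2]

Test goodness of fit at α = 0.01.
Chi-square goodness of fit test:
H₀: observed counts match expected distribution
H₁: observed counts differ from expected distribution
df = k - 1 = 2
χ² = Σ(O - E)²/E
   = (56 - 48.2)²/48.2 + (11 - 10.6)²/10.6 + (51 - 59.2)²/59.2
   = 1.262 + 0.015 + 1.136
   = 2.41
p-value = 0.2992

Since p-value > α = 0.01, we fail to reject H₀.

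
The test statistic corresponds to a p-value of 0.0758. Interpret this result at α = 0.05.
Since p = 0.0758 > α = 0.05, fail to reject H₀.
There is insufficient evidence to reject the null hypothesis; the result is not statistically significant at the 0.05 level.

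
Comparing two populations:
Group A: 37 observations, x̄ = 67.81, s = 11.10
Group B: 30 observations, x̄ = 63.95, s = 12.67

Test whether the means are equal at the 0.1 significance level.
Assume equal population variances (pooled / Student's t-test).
Student's two-sample t-test (equal variances):
H₀: μ₁ = μ₂
H₁: μ₁ ≠ μ₂
df = n₁ + n₂ - 2 = 65
Pooled variance s_p² = [(n₁-1)s₁² + (n₂-1)s₂²] / (n₁ + n₂ - 2) = [(36)(11.10²) + (29)(12.67²)] / 65 = 139.8600
SE = √(s_p²(1/n₁ + 1/n₂)) = √(139.8600 × (1/37 + 1/30)) = 2.9055
t = (x̄₁ - x̄₂) / SE = (67.81 - 63.95) / 2.9055 = 3.86 / 2.9055 = 1.329
p-value = 0.1887

Since p-value > α = 0.1, we fail to reject H₀.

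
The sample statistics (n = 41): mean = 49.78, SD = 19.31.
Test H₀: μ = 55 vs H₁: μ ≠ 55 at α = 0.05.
One-sample t-test:
H₀: μ = 55
H₁: μ ≠ 55
df = n - 1 = 40
t = (x̄ - μ₀) / (s/√n) = (49.78 - 55) / (19.31/√41) = -1.731
p-value = 0.0912

Since p-value > α = 0.05, we fail to reject H₀.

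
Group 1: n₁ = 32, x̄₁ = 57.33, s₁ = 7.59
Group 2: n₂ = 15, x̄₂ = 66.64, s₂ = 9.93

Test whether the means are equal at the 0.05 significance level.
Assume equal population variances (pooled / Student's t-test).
Student's two-sample t-test (equal variances):
H₀: μ₁ = μ₂
H₁: μ₁ ≠ μ₂
df = n₁ + n₂ - 2 = 45
Pooled variance s_p² = [(n₁-1)s₁² + (n₂-1)s₂²] / (n₁ + n₂ - 2) = [(31)(7.59²) + (14)(9.93²)] / 45 = 70.3627
SE = √(s_p²(1/n₁ + 1/n₂)) = √(70.3627 × (1/32 + 1/15)) = 2.6248
t = (x̄₁ - x̄₂) / SE = (57.33 - 66.64) / 2.6248 = -9.31 / 2.6248 = -3.547
p-value = 0.0009

Since p-value < α = 0.05, we reject H₀.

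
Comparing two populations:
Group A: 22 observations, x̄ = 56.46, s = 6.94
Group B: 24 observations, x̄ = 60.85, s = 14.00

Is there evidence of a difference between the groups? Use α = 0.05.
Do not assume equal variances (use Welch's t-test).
Welch's two-sample t-test:
H₀: μ₁ = μ₂
H₁: μ₁ ≠ μ₂
s₁²/n₁ = 6.94²/22 = 2.1893,  s₂²/n₂ = 14.00²/24 = 8.1667
SE = √(s₁²/n₁ + s₂²/n₂) = √(2.1893 + 8.1667) = 3.2181
df (Welch-Satterthwaite) = (s₁²/n₁ + s₂²/n₂)² / [(s₁²/n₁)²/(n₁-1) + (s₂²/n₂)²/(n₂-1)] ≈ 34.29
t = (x̄₁ - x̄₂) / SE = (56.46 - 60.85) / 3.2181 = -4.39 / 3.2181 = -1.364
p-value = 0.1814

Since p-value > α = 0.05, we fail to reject H₀.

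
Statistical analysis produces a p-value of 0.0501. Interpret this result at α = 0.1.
Since p = 0.0501 < α = 0.1, reject H₀.
There is sufficient evidence to reject the null hypothesis; the result is statistically significant at the 0.1 level.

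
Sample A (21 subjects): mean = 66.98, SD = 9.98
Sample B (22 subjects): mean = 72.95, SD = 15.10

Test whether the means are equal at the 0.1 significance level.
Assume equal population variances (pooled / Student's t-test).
Student's two-sample t-test (equal variances):
H₀: μ₁ = μ₂
H₁: μ₁ ≠ μ₂
df = n₁ + n₂ - 2 = 41
Pooled variance s_p² = [(n₁-1)s₁² + (n₂-1)s₂²] / (n₁ + n₂ - 2) = [(20)(9.98²) + (21)(15.10²)] / 41 = 165.3712
SE = √(s_p²(1/n₁ + 1/n₂)) = √(165.3712 × (1/21 + 1/22)) = 3.9232
t = (x̄₁ - x̄₂) / SE = (66.98 - 72.95) / 3.9232 = -5.97 / 3.9232 = -1.522
p-value = 0.1358

Since p-value > α = 0.1, we fail to reject H₀.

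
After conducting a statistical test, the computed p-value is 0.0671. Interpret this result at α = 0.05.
Since p = 0.0671 > α = 0.05, fail to reject H₀.
There is insufficient evidence to reject the null hypothesis; the result is not statistically significant at the 0.05 level.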